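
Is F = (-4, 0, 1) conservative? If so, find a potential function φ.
Yes, F is conservative. φ = -4*x + z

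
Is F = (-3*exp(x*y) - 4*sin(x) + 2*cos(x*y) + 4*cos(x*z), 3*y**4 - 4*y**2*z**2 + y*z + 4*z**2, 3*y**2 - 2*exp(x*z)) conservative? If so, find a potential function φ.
No, ∇×F = (8*y**2*z + 5*y - 8*z, -4*x*sin(x*z) + 2*z*exp(x*z), x*(3*exp(x*y) + 2*sin(x*y))) ≠ 0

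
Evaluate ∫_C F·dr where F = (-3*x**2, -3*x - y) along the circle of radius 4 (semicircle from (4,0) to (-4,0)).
128 - 24*pi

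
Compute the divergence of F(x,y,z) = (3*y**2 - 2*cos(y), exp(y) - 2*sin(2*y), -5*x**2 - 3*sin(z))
exp(y) - 4*cos(2*y) - 3*cos(z)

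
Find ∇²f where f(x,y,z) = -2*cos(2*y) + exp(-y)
8*cos(2*y) + exp(-y)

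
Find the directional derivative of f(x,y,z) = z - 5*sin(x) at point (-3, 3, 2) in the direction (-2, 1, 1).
sqrt(6)*(10*cos(3) + 1)/6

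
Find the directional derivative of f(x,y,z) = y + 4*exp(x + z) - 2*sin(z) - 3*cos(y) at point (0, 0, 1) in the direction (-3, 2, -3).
sqrt(22)*(-12*E + 1 + 3*cos(1))/11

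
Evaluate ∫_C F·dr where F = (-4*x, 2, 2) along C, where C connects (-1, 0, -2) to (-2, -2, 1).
-4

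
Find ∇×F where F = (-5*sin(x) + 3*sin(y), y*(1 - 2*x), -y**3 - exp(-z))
(-3*y**2, 0, -2*y - 3*cos(y))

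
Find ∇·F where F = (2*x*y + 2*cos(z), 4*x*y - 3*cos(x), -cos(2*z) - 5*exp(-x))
4*x + 2*y + 2*sin(2*z)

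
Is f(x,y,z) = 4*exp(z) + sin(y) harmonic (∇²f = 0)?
No, ∇²f = 4*exp(z) - sin(y)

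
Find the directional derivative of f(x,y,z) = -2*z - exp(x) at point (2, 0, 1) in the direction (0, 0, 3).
-2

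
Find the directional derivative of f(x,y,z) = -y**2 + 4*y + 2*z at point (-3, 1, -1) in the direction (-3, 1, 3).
8*sqrt(19)/19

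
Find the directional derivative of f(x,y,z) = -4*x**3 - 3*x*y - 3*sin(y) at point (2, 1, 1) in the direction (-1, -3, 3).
3*sqrt(19)*(3*cos(1) + 23)/19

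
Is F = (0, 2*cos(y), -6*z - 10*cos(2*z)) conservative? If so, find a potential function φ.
Yes, F is conservative. φ = -3*z**2 + 2*sin(y) - 5*sin(2*z)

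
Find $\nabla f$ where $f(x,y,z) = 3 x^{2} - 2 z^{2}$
(6*x, 0, -4*z)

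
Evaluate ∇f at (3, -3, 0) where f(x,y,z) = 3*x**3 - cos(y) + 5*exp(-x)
(81 - 5*exp(-3), -sin(3), 0)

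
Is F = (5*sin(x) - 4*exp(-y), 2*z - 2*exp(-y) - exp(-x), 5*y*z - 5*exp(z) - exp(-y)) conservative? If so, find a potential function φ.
No, ∇×F = (5*z - 2 + exp(-y), 0, -4*exp(-y) + exp(-x)) ≠ 0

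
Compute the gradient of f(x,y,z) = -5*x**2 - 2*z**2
(-10*x, 0, -4*z)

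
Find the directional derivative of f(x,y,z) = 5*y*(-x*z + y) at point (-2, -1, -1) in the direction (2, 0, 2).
-15*sqrt(2)/2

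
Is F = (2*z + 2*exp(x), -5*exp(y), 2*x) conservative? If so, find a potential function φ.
Yes, F is conservative. φ = 2*x*z + 2*exp(x) - 5*exp(y)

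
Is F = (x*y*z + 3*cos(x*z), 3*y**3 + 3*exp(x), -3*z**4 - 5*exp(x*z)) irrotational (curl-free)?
No, ∇×F = (0, x*y - 3*x*sin(x*z) + 5*z*exp(x*z), -x*z + 3*exp(x))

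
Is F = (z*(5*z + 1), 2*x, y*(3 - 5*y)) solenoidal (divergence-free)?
Yes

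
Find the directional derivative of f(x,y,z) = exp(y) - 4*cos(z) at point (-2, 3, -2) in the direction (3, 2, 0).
2*sqrt(13)*exp(3)/13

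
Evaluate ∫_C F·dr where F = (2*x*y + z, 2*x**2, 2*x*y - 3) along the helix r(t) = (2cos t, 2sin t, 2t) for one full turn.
-4*pi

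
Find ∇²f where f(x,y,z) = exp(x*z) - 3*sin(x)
x**2*exp(x*z) + z**2*exp(x*z) + 3*sin(x)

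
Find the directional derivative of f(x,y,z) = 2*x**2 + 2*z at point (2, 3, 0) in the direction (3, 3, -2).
10*sqrt(22)/11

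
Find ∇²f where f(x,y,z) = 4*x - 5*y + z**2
2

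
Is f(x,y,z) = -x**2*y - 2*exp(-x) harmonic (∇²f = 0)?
No, ∇²f = -2*y - 2*exp(-x)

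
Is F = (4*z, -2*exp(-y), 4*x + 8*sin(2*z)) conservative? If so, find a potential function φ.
Yes, F is conservative. φ = 4*x*z - 4*cos(2*z) + 2*exp(-y)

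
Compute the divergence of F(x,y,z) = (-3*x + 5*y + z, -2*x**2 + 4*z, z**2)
2*z - 3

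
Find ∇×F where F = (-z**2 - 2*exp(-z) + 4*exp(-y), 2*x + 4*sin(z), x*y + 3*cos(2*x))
(x - 4*cos(z), -y - 2*z + 6*sin(2*x) + 2*exp(-z), 2 + 4*exp(-y))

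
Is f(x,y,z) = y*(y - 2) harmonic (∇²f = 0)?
No, ∇²f = 2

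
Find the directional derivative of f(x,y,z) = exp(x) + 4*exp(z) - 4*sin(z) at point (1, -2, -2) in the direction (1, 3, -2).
sqrt(14)*(8*exp(2)*cos(2) - 8 + exp(3))*exp(-2)/14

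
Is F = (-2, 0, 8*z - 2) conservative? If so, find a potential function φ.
Yes, F is conservative. φ = -2*x + 4*z**2 - 2*z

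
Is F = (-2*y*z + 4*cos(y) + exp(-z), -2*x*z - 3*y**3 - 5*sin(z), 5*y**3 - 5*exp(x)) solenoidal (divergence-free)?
No, ∇·F = -9*y**2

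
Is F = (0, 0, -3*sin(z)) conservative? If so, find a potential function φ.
Yes, F is conservative. φ = 3*cos(z)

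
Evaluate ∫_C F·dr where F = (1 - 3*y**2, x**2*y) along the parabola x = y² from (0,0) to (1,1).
-1/3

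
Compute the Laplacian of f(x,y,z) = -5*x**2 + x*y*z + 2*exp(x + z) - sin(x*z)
x**2*sin(x*z) + z**2*sin(x*z) + 4*exp(x + z) - 10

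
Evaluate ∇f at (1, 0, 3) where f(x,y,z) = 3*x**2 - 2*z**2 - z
(6, 0, -13)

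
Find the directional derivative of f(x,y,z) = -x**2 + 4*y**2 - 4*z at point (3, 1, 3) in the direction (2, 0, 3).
-24*sqrt(13)/13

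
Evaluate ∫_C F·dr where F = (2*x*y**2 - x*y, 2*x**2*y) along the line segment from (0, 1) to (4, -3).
472/3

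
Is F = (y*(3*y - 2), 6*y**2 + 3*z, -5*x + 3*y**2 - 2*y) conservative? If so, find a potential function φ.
No, ∇×F = (6*y - 5, 5, 2 - 6*y) ≠ 0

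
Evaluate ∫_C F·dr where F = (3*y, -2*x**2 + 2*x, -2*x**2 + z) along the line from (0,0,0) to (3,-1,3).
-15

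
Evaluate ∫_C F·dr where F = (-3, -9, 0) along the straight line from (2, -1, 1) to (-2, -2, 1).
21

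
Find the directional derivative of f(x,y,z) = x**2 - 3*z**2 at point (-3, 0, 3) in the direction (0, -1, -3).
27*sqrt(10)/5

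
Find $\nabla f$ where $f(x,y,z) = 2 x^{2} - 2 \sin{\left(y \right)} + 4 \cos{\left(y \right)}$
(4*x, -4*sin(y) - 2*cos(y), 0)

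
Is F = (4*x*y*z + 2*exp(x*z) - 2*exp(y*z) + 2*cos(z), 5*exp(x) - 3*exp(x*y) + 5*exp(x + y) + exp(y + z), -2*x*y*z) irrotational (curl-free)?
No, ∇×F = (-2*x*z - exp(y + z), 4*x*y + 2*x*exp(x*z) + 2*y*z - 2*y*exp(y*z) - 2*sin(z), -4*x*z - 3*y*exp(x*y) + 2*z*exp(y*z) + 5*exp(x) + 5*exp(x + y))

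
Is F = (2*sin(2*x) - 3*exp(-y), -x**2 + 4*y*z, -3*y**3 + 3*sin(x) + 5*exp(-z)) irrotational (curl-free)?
No, ∇×F = (y*(-9*y - 4), -3*cos(x), -2*x - 3*exp(-y))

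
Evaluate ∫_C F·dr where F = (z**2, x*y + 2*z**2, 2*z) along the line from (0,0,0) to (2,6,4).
344/3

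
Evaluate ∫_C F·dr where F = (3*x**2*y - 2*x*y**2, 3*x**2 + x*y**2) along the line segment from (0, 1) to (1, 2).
4/3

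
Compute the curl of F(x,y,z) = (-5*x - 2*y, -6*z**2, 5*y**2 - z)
(10*y + 12*z, 0, 2)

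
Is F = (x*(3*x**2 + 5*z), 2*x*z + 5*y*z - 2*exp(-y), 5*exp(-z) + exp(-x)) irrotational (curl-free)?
No, ∇×F = (-2*x - 5*y, 5*x + exp(-x), 2*z)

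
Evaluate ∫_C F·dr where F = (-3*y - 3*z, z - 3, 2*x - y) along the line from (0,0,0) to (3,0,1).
-3/2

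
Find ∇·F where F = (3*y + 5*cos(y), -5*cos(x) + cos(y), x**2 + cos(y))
-sin(y)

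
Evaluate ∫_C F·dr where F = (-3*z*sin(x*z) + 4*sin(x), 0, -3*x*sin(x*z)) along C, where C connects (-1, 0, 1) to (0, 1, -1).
-1 + cos(1)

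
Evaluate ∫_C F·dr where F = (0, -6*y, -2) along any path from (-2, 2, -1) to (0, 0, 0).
10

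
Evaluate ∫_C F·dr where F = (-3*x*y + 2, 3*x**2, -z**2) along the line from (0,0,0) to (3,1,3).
-3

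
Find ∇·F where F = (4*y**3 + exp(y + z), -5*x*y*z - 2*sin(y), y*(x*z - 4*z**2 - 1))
-5*x*z + y*(x - 8*z) - 2*cos(y)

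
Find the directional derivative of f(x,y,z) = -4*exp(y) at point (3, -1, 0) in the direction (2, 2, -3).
-8*sqrt(17)*exp(-1)/17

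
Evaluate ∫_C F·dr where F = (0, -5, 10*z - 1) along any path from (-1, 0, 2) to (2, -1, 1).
-9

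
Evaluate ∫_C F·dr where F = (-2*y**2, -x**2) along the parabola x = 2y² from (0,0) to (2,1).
-14/5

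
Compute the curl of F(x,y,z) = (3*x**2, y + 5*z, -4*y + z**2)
(-9, 0, 0)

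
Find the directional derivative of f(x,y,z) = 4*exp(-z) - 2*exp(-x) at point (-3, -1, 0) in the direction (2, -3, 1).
-2*sqrt(14)*(1 - exp(3))/7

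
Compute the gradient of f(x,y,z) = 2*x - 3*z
(2, 0, -3)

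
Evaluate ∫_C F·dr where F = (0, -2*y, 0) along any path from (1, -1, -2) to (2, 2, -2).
-3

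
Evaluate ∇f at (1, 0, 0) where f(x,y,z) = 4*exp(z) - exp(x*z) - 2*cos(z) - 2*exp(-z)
(0, 0, 5)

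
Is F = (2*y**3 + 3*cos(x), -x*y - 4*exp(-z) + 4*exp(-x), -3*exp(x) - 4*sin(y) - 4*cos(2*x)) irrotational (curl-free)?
No, ∇×F = (-4*cos(y) - 4*exp(-z), 3*exp(x) - 8*sin(2*x), -6*y**2 - y - 4*exp(-x))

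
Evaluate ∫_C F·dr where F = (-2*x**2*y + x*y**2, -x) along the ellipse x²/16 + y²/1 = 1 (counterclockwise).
28*pi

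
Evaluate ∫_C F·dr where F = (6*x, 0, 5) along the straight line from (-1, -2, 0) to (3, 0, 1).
29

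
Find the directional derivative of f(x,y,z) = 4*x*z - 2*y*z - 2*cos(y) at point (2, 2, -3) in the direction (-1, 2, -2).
4*sin(2)/3 + 16/3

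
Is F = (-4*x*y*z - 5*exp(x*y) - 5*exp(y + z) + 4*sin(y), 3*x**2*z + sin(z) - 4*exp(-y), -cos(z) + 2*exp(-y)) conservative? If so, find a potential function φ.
No, ∇×F = (-3*x**2 - cos(z) - 2*exp(-y), -4*x*y - 5*exp(y + z), 10*x*z + 5*x*exp(x*y) + 5*exp(y + z) - 4*cos(y)) ≠ 0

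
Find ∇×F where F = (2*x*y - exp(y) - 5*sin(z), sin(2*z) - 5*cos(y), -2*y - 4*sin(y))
(-4*cos(y) - 2*cos(2*z) - 2, -5*cos(z), -2*x + exp(y))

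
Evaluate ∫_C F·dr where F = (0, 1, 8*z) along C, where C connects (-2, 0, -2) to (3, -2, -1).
-14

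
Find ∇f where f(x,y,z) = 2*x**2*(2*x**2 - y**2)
(4*x*(4*x**2 - y**2), -4*x**2*y, 0)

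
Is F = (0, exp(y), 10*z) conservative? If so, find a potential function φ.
Yes, F is conservative. φ = 5*z**2 + exp(y)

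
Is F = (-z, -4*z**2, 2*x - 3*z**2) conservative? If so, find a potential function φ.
No, ∇×F = (8*z, -3, 0) ≠ 0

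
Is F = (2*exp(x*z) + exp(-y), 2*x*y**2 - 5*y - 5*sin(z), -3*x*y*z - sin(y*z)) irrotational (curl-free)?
No, ∇×F = (-3*x*z - z*cos(y*z) + 5*cos(z), 2*x*exp(x*z) + 3*y*z, 2*y**2 + exp(-y))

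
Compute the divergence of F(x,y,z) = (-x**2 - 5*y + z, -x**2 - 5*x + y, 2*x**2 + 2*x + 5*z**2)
-2*x + 10*z + 1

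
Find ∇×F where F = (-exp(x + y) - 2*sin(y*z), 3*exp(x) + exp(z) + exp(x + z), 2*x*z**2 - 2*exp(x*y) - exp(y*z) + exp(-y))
(-2*x*exp(x*y) - z*exp(y*z) - exp(z) - exp(x + z) - exp(-y), 2*y*exp(x*y) - 2*y*cos(y*z) - 2*z**2, 2*z*cos(y*z) + 3*exp(x) + exp(x + y) + exp(x + z))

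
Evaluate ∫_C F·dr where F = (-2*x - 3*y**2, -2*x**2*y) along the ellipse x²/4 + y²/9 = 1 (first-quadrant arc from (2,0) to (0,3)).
22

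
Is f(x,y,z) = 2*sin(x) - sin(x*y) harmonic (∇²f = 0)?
No, ∇²f = x**2*sin(x*y) + y**2*sin(x*y) - 2*sin(x)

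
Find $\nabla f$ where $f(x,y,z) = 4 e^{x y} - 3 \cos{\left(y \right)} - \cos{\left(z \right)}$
(4*y*exp(x*y), 4*x*exp(x*y) + 3*sin(y), sin(z))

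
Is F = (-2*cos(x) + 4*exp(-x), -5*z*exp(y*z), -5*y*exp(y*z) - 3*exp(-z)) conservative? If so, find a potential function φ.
Yes, F is conservative. φ = -5*exp(y*z) - 2*sin(x) + 3*exp(-z) - 4*exp(-x)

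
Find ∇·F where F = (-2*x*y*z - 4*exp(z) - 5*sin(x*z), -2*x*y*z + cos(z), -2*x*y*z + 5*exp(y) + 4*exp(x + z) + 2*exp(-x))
-2*x*y - 2*x*z - 2*y*z - 5*z*cos(x*z) + 4*exp(x + z)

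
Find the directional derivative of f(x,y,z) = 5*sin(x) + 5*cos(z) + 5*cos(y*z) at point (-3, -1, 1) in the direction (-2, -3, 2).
-5*sqrt(17)*(2*cos(3) + 7*sin(1))/17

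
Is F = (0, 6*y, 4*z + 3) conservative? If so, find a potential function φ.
Yes, F is conservative. φ = 3*y**2 + 2*z**2 + 3*z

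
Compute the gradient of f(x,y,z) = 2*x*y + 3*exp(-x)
(2*y - 3*exp(-x), 2*x, 0)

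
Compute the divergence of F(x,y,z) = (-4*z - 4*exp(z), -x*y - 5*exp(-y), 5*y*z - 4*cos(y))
-x + 5*y + 5*exp(-y)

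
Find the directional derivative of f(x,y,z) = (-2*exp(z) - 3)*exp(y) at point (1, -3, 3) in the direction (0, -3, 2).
sqrt(13)*(9 + 2*exp(3))*exp(-3)/13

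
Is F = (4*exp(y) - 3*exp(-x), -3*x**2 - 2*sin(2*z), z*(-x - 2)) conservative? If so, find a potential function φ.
No, ∇×F = (4*cos(2*z), z, -6*x - 4*exp(y)) ≠ 0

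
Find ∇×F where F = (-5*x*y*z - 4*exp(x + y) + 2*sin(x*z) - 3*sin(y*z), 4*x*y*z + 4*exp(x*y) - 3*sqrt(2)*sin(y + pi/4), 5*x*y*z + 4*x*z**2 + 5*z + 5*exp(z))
(x*(-4*y + 5*z), -5*x*y + 2*x*cos(x*z) - 5*y*z - 3*y*cos(y*z) - 4*z**2, 5*x*z + 4*y*z + 4*y*exp(x*y) + 3*z*cos(y*z) + 4*exp(x + y))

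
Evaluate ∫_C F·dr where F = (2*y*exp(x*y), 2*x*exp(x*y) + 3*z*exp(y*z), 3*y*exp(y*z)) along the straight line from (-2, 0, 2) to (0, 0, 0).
0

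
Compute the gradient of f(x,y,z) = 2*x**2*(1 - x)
(2*x*(2 - 3*x), 0, 0)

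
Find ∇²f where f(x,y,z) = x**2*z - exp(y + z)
2*z - 2*exp(y + z)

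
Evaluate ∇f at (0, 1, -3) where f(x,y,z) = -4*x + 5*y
(-4, 5, 0)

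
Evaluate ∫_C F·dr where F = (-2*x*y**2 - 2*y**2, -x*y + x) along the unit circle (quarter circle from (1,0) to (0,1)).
pi/4 + 3/2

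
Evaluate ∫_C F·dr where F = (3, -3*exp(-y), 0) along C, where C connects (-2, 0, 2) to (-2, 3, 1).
-3 + 3*exp(-3)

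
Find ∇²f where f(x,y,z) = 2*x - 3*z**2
-6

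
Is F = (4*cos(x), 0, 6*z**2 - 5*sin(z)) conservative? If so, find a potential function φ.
Yes, F is conservative. φ = 2*z**3 + 4*sin(x) + 5*cos(z)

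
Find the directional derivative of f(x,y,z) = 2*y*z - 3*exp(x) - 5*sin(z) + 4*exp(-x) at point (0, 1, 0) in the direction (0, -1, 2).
-6*sqrt(5)/5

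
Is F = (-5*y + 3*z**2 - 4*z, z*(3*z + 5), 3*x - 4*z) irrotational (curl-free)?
No, ∇×F = (-6*z - 5, 6*z - 7, 5)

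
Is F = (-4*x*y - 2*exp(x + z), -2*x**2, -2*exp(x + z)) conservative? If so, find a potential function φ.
Yes, F is conservative. φ = -2*x**2*y - 2*exp(x + z)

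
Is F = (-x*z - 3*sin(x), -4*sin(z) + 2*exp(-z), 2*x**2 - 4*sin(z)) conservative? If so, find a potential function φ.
No, ∇×F = (4*cos(z) + 2*exp(-z), -5*x, 0) ≠ 0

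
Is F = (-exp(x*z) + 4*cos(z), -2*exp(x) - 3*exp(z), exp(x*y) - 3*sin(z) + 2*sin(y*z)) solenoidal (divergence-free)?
No, ∇·F = 2*y*cos(y*z) - z*exp(x*z) - 3*cos(z)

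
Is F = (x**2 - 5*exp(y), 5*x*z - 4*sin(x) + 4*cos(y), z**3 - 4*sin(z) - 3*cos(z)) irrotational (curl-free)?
No, ∇×F = (-5*x, 0, 5*z + 5*exp(y) - 4*cos(x))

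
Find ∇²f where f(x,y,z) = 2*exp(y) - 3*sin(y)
2*exp(y) + 3*sin(y)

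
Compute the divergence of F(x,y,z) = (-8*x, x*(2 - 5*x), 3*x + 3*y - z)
-9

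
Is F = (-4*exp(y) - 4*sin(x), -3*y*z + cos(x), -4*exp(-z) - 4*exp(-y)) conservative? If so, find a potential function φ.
No, ∇×F = (3*y + 4*exp(-y), 0, 4*exp(y) - sin(x)) ≠ 0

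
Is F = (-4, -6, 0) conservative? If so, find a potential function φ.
Yes, F is conservative. φ = -4*x - 6*y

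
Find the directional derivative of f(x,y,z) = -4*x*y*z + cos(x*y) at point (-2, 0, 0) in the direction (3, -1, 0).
0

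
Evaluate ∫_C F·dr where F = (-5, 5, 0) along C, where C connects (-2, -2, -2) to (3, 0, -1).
-15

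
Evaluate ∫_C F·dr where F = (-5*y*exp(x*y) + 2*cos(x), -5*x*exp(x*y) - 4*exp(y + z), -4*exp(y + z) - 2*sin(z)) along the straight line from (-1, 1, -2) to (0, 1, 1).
-4*exp(2) - 5 - 2*cos(2) + 2*sqrt(2)*sin(pi/4 + 1) + 9*exp(-1)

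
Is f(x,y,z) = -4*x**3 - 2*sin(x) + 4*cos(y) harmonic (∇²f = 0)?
No, ∇²f = -24*x + 2*sin(x) - 4*cos(y)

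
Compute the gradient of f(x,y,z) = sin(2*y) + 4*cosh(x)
(4*sinh(x), 2*cos(2*y), 0)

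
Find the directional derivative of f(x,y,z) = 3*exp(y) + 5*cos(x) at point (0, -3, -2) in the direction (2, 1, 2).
exp(-3)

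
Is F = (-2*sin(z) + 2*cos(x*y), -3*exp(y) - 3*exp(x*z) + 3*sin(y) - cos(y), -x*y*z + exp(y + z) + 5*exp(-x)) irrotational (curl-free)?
No, ∇×F = (-x*z + 3*x*exp(x*z) + exp(y + z), y*z - 2*cos(z) + 5*exp(-x), 2*x*sin(x*y) - 3*z*exp(x*z))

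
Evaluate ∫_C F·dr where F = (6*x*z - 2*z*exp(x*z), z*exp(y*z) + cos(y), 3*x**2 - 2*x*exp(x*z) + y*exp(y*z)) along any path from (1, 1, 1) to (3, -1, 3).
-2*exp(9) - 2*sin(1) + exp(-3) + E + 78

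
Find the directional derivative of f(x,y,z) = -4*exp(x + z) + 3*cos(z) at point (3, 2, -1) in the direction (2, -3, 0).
-8*sqrt(13)*exp(2)/13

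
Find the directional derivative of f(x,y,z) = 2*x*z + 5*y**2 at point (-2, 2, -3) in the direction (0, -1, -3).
-4*sqrt(10)/5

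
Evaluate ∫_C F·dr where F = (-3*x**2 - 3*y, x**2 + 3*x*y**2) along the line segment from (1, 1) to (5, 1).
-136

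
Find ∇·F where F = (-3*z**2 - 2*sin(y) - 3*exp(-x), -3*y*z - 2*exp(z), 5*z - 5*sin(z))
-3*z - 5*cos(z) + 5 + 3*exp(-x)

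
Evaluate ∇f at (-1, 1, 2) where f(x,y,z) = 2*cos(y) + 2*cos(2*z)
(0, -2*sin(1), -4*sin(4))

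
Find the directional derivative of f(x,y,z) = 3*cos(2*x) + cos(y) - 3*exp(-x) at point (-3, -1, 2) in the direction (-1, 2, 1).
sqrt(6)*(-exp(3)/2 - sin(6) + sin(1)/3)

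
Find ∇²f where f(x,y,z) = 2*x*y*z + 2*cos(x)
-2*cos(x)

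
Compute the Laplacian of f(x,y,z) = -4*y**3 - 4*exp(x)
-24*y - 4*exp(x)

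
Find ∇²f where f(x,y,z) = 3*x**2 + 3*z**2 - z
12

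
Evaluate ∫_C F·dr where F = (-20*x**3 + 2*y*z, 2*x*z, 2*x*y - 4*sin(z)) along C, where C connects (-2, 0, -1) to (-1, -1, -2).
-4*cos(1) + 4*cos(2) + 71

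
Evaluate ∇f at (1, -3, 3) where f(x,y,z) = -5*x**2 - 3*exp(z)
(-10, 0, -3*exp(3))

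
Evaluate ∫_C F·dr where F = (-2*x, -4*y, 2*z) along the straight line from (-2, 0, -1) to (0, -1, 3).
10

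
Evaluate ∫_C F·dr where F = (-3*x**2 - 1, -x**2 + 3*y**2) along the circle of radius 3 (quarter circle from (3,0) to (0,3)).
39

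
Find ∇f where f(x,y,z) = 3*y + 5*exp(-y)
(0, 3 - 5*exp(-y), 0)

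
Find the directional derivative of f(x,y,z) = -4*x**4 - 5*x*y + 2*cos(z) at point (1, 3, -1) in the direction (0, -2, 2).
sqrt(2)*(sin(1) + 5/2)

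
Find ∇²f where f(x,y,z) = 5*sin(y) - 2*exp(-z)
-5*sin(y) - 2*exp(-z)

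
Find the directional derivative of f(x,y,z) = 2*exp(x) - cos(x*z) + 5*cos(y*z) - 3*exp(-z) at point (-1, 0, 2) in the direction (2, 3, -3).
sqrt(22)*(-7*exp(2)*sin(2) - 9 + 4*E)*exp(-2)/22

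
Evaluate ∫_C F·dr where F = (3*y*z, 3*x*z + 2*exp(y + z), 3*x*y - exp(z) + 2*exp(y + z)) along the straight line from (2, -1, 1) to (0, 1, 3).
-exp(3) + E + 4 + 2*exp(4)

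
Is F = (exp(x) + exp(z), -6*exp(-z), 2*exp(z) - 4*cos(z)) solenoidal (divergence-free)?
No, ∇·F = exp(x) + 2*exp(z) + 4*sin(z)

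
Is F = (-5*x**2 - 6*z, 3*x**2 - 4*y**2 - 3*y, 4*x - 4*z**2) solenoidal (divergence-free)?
No, ∇·F = -10*x - 8*y - 8*z - 3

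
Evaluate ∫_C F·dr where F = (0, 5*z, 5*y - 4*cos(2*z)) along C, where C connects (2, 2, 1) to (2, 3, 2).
-2*sin(4) + 2*sin(2) + 20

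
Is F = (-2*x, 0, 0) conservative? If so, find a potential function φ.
Yes, F is conservative. φ = -x**2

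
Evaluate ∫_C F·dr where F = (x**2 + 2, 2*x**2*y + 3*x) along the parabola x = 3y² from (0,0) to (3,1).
21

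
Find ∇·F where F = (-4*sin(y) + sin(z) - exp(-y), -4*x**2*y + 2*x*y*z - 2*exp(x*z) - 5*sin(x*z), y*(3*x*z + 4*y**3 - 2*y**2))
x*(-4*x + 3*y + 2*z)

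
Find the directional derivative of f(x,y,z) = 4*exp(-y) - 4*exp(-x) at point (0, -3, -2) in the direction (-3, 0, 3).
-2*sqrt(2)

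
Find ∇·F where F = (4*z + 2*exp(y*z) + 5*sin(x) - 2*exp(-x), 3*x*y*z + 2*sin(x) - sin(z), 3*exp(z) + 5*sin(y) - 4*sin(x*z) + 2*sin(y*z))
3*x*z - 4*x*cos(x*z) + 2*y*cos(y*z) + 3*exp(z) + 5*cos(x) + 2*exp(-x)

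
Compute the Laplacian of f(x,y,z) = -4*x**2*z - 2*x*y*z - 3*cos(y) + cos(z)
-8*z + 3*cos(y) - cos(z)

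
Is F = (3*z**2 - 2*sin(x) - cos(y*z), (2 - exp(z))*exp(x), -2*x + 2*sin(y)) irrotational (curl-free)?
No, ∇×F = (exp(x + z) + 2*cos(y), y*sin(y*z) + 6*z + 2, -z*sin(y*z) - (exp(z) - 2)*exp(x))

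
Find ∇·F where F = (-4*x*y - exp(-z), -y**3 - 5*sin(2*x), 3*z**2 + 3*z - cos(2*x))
-3*y**2 - 4*y + 6*z + 3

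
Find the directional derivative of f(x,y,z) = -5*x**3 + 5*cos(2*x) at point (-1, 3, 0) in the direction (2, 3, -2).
10*sqrt(17)*(-3 + 2*sin(2))/17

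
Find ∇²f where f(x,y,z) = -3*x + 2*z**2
4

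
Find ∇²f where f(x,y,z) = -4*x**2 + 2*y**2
-4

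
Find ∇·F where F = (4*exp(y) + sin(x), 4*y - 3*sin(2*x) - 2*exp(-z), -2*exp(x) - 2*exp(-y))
cos(x) + 4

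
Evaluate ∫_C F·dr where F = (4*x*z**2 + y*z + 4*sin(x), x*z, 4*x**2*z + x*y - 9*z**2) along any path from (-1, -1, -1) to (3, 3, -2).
4*cos(1) - 4*cos(3) + 74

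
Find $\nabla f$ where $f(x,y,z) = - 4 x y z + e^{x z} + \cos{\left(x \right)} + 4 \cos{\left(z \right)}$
(-4*y*z + z*exp(x*z) - sin(x), -4*x*z, -4*x*y + x*exp(x*z) - 4*sin(z))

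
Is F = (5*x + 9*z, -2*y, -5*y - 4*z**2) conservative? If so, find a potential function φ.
No, ∇×F = (-5, 9, 0) ≠ 0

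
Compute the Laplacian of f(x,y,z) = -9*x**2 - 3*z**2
-24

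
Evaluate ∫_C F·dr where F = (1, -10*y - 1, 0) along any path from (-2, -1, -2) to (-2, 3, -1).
-44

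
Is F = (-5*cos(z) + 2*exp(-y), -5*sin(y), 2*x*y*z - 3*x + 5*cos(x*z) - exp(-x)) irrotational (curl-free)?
No, ∇×F = (2*x*z, -2*y*z + 5*z*sin(x*z) + 5*sin(z) + 3 - exp(-x), 2*exp(-y))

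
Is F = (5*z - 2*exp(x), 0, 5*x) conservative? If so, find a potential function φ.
Yes, F is conservative. φ = 5*x*z - 2*exp(x)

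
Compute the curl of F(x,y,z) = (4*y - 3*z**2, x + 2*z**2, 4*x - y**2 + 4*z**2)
(-2*y - 4*z, -6*z - 4, -3)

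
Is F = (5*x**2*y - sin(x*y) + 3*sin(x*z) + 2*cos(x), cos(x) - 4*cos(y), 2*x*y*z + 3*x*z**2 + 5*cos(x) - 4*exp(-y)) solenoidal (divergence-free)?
No, ∇·F = 12*x*y + 6*x*z - y*cos(x*y) + 3*z*cos(x*z) - 2*sin(x) + 4*sin(y)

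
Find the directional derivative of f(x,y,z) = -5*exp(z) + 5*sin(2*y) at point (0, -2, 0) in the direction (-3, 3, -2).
5*sqrt(22)*(3*cos(4) + 1)/11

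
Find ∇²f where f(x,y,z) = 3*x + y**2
2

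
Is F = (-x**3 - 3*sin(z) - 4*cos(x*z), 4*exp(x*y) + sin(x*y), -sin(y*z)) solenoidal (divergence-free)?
No, ∇·F = -3*x**2 + 4*x*exp(x*y) + x*cos(x*y) - y*cos(y*z) + 4*z*sin(x*z)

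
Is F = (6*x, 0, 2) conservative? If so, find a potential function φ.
Yes, F is conservative. φ = 3*x**2 + 2*z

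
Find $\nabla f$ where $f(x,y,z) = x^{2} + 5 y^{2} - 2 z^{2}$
(2*x, 10*y, -4*z)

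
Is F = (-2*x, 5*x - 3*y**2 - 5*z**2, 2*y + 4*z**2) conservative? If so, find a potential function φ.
No, ∇×F = (10*z + 2, 0, 5) ≠ 0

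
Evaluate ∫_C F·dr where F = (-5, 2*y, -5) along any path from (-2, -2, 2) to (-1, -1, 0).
2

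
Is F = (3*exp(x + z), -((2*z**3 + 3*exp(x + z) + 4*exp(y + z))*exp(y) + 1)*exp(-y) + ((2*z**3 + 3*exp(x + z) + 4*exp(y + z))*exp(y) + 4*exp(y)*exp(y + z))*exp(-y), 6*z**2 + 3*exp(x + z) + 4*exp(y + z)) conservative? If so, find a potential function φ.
Yes, F is conservative. φ = ((2*z**3 + 3*exp(x + z) + 4*exp(y + z))*exp(y) + 1)*exp(-y)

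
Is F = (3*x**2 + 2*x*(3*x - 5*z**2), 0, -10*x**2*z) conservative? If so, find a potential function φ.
Yes, F is conservative. φ = x**2*(3*x - 5*z**2)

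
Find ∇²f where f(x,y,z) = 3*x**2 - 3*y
6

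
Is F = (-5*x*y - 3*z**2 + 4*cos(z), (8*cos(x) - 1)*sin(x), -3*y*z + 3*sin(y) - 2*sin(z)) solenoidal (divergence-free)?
No, ∇·F = -8*y - 2*cos(z)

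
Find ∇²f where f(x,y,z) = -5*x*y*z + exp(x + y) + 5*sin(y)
2*exp(x + y) - 5*sin(y)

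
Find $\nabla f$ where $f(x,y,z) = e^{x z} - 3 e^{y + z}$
(z*exp(x*z), -3*exp(y + z), x*exp(x*z) - 3*exp(y + z))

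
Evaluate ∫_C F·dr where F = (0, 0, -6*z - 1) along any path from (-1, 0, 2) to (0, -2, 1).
10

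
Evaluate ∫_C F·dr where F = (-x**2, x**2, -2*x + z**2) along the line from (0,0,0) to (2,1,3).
5/3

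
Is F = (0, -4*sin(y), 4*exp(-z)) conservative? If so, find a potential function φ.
Yes, F is conservative. φ = 4*cos(y) - 4*exp(-z)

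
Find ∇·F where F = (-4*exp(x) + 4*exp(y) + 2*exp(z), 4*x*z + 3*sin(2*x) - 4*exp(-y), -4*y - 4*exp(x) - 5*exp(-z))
-4*exp(x) + 5*exp(-z) + 4*exp(-y)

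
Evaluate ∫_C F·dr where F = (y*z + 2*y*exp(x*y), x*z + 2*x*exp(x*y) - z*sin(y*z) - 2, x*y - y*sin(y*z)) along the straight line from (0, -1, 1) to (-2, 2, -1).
-4 - cos(1) + cos(2) + 2*exp(-4)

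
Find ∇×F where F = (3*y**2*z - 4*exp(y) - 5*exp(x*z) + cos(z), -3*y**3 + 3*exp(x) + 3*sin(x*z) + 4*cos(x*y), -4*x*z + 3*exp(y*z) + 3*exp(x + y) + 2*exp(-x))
(-3*x*cos(x*z) + 3*z*exp(y*z) + 3*exp(x + y), -5*x*exp(x*z) + 3*y**2 + 4*z - 3*exp(x + y) - sin(z) + 2*exp(-x), -6*y*z - 4*y*sin(x*y) + 3*z*cos(x*z) + 3*exp(x) + 4*exp(y))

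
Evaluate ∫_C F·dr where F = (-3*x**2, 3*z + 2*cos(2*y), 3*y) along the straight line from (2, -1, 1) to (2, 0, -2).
sin(2) + 3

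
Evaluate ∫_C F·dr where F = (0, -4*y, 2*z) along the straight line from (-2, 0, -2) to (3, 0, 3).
5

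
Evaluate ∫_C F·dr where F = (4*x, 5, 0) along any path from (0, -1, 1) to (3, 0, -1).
23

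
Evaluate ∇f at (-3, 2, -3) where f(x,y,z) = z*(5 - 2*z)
(0, 0, 17)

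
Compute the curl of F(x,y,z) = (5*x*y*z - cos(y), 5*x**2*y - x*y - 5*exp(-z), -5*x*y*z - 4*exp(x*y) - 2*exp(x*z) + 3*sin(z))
(-5*x*z - 4*x*exp(x*y) - 5*exp(-z), 5*x*y + 5*y*z + 4*y*exp(x*y) + 2*z*exp(x*z), 10*x*y - 5*x*z - y - sin(y))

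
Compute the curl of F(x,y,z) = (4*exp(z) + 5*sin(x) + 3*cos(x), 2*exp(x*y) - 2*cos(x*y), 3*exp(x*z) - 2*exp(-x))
(0, -3*z*exp(x*z) + 4*exp(z) - 2*exp(-x), 2*y*(exp(x*y) + sin(x*y)))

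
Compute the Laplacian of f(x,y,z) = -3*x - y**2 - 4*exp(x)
-4*exp(x) - 2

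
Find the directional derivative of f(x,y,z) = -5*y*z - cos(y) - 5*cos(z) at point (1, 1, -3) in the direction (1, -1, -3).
sqrt(11)*(-sin(1) + 15*sin(3))/11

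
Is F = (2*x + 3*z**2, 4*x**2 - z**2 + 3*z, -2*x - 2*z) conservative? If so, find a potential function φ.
No, ∇×F = (2*z - 3, 6*z + 2, 8*x) ≠ 0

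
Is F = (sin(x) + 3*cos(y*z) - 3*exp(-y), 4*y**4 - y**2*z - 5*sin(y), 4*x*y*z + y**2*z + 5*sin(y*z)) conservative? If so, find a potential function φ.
No, ∇×F = (4*x*z + y**2 + 2*y*z + 5*z*cos(y*z), -y*(4*z + 3*sin(y*z)), 3*z*sin(y*z) - 3*exp(-y)) ≠ 0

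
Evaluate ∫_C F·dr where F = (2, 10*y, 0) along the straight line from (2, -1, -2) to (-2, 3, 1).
32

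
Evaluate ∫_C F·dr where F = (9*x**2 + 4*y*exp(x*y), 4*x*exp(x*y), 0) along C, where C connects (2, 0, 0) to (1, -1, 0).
-25 + 4*exp(-1)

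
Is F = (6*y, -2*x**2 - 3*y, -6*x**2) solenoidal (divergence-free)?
No, ∇·F = -3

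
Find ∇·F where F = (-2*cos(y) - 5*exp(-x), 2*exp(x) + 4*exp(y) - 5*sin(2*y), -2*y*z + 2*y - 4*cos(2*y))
-2*y + 4*exp(y) - 10*cos(2*y) + 5*exp(-x)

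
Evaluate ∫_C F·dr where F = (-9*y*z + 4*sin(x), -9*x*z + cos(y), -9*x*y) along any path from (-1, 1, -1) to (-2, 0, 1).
-sin(1) - 4*cos(2) + 4*cos(1) + 9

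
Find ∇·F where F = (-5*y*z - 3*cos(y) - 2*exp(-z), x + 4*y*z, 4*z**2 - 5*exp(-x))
12*z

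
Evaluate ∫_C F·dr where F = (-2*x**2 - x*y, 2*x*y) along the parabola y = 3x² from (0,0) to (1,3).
347/60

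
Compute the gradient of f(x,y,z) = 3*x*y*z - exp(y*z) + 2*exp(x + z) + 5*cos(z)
(3*y*z + 2*exp(x + z), z*(3*x - exp(y*z)), 3*x*y - y*exp(y*z) + 2*exp(x + z) - 5*sin(z))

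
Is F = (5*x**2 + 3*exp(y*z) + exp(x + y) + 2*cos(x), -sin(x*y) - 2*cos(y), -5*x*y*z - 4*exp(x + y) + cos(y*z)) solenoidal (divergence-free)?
No, ∇·F = -5*x*y - x*cos(x*y) + 10*x - y*sin(y*z) + exp(x + y) - 2*sin(x) + 2*sin(y)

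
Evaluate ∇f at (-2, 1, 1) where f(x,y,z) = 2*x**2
(-8, 0, 0)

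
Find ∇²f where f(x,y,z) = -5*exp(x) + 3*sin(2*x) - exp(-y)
-5*exp(x) - 12*sin(2*x) - exp(-y)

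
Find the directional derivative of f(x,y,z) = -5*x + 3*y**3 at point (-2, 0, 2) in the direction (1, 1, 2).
-5*sqrt(6)/6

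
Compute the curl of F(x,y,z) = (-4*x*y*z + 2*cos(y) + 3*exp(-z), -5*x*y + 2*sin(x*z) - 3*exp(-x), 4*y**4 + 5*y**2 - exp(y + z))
(-2*x*cos(x*z) + 16*y**3 + 10*y - exp(y + z), -4*x*y - 3*exp(-z), 4*x*z - 5*y + 2*z*cos(x*z) + 2*sin(y) + 3*exp(-x))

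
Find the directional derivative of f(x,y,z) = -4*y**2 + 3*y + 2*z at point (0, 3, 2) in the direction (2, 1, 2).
-17/3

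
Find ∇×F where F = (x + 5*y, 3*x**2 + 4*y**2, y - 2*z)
(1, 0, 6*x - 5)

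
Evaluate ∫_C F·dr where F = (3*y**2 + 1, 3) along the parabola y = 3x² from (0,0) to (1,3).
77/5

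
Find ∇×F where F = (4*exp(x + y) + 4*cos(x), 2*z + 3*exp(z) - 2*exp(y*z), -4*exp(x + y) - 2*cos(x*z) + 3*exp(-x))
(2*y*exp(y*z) - 3*exp(z) - 4*exp(x + y) - 2, -2*z*sin(x*z) + 4*exp(x + y) + 3*exp(-x), -4*exp(x + y))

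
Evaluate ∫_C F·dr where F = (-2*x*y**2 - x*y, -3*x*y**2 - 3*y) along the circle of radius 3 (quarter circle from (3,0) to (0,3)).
36 - 243*pi/16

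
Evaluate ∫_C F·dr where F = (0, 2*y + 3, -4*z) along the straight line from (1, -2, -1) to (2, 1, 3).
-10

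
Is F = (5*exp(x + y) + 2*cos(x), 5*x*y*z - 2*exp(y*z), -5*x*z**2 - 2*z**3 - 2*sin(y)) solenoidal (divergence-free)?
No, ∇·F = -5*x*z - 6*z**2 - 2*z*exp(y*z) + 5*exp(x + y) - 2*sin(x)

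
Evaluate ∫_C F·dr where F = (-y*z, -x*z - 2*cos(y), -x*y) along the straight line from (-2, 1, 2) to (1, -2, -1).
-6 + 2*sin(1) + 2*sin(2)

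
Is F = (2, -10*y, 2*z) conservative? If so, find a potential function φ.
Yes, F is conservative. φ = 2*x - 5*y**2 + z**2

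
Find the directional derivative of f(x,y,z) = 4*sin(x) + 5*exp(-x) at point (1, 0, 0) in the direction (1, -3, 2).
sqrt(14)*(-5 + 4*E*cos(1))*exp(-1)/14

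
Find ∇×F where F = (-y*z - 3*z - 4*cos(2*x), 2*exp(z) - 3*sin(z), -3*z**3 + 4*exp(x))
(-2*exp(z) + 3*cos(z), -y - 4*exp(x) - 3, z)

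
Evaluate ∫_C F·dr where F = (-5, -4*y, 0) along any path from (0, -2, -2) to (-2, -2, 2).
10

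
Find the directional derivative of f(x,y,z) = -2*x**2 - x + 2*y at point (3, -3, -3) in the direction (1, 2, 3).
-9*sqrt(14)/14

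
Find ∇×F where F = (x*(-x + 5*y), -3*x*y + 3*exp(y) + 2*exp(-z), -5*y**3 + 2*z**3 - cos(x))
(-15*y**2 + 2*exp(-z), -sin(x), -5*x - 3*y)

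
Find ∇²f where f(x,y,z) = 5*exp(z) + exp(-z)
5*exp(z) + exp(-z)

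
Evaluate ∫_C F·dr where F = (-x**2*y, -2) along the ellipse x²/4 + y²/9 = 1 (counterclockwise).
6*pi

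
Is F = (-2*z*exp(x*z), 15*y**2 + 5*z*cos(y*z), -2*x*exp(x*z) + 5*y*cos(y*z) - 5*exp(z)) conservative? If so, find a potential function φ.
Yes, F is conservative. φ = 5*y**3 - 5*exp(z) - 2*exp(x*z) + 5*sin(y*z)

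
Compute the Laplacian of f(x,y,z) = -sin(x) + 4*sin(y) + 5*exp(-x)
sin(x) - 4*sin(y) + 5*exp(-x)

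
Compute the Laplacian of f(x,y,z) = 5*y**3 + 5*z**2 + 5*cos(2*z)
30*y - 20*cos(2*z) + 10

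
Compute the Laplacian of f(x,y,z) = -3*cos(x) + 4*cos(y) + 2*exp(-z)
3*cos(x) - 4*cos(y) + 2*exp(-z)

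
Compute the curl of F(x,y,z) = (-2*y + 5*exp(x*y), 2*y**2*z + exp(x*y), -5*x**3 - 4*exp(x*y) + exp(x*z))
(-4*x*exp(x*y) - 2*y**2, 15*x**2 + 4*y*exp(x*y) - z*exp(x*z), -5*x*exp(x*y) + y*exp(x*y) + 2)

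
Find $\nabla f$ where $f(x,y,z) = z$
(0, 0, 1)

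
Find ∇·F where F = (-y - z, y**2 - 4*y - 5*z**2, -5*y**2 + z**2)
2*y + 2*z - 4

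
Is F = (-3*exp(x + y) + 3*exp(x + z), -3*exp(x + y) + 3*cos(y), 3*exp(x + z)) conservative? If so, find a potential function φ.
Yes, F is conservative. φ = -3*exp(x + y) + 3*exp(x + z) + 3*sin(y)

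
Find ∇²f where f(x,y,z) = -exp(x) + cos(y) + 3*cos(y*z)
-3*y**2*cos(y*z) - 3*z**2*cos(y*z) - exp(x) - cos(y)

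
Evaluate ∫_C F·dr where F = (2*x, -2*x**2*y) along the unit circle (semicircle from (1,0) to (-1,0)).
0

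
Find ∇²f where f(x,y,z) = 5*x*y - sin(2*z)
4*sin(2*z)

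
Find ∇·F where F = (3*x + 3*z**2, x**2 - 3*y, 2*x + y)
0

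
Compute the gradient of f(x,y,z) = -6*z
(0, 0, -6)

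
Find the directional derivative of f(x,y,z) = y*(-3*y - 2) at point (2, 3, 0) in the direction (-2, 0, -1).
0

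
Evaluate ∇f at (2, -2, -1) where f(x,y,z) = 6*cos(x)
(-6*sin(2), 0, 0)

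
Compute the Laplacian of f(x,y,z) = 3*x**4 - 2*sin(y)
36*x**2 + 2*sin(y)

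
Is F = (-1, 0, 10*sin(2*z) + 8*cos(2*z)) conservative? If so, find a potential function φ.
Yes, F is conservative. φ = -x + 4*sin(2*z) - 5*cos(2*z)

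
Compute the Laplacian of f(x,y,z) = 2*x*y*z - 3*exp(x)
-3*exp(x)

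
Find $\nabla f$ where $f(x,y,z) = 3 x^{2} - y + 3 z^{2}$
(6*x, -1, 6*z)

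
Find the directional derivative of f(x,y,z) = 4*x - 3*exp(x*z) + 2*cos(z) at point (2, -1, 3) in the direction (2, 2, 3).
2*sqrt(17)*(-18*exp(6) - 3*sin(3) + 4)/17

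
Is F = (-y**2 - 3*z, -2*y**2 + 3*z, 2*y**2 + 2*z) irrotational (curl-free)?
No, ∇×F = (4*y - 3, -3, 2*y)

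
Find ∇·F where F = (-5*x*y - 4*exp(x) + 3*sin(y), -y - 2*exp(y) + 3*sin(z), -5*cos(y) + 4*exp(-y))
-5*y - 4*exp(x) - 2*exp(y) - 1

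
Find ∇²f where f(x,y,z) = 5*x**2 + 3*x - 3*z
10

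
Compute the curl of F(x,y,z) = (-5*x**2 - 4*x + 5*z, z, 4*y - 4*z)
(3, 5, 0)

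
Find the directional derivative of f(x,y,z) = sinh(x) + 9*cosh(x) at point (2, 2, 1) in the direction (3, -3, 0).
sqrt(2)*(cosh(2) + 9*sinh(2))/2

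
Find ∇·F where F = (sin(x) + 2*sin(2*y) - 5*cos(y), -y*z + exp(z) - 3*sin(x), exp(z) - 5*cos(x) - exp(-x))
-z + exp(z) + cos(x)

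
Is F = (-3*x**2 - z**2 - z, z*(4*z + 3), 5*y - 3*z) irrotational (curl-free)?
No, ∇×F = (2 - 8*z, -2*z - 1, 0)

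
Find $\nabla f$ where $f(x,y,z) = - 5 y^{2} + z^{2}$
(0, -10*y, 2*z)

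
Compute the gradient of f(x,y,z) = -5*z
(0, 0, -5)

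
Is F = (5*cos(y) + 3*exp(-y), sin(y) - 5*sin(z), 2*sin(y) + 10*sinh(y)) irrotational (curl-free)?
No, ∇×F = (2*cos(y) + 5*cos(z) + 10*cosh(y), 0, 5*sin(y) + 3*exp(-y))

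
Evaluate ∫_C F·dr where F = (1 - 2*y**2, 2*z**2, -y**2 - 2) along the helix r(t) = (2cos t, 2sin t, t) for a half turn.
52/3 - 12*pi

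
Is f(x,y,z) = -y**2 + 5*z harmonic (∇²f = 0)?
No, ∇²f = -2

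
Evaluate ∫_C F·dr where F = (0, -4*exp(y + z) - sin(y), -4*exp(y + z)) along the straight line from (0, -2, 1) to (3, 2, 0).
4*(1 - exp(3))*exp(-1)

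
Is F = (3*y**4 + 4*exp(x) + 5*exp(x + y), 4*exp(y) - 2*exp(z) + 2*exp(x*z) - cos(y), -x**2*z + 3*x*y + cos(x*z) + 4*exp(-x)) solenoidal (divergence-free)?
No, ∇·F = -x**2 - x*sin(x*z) + 4*exp(x) + 4*exp(y) + 5*exp(x + y) + sin(y)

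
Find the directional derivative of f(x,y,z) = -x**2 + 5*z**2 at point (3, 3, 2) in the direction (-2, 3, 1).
16*sqrt(14)/7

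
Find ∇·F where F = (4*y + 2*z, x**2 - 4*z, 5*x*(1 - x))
0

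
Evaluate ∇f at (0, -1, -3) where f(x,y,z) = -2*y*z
(0, 6, 2)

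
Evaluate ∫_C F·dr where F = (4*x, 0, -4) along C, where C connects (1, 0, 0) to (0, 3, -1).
2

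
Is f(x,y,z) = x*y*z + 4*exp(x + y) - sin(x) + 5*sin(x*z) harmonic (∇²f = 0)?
No, ∇²f = -5*x**2*sin(x*z) - 5*z**2*sin(x*z) + 8*exp(x + y) + sin(x)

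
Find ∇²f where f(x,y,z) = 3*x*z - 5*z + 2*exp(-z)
2*exp(-z)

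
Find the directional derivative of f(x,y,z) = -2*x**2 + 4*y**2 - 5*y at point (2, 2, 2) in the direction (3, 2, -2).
-2*sqrt(17)/17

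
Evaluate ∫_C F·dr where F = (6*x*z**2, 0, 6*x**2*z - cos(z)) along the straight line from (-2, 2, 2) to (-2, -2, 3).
-sin(3) + sin(2) + 60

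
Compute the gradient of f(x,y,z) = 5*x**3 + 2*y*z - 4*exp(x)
(15*x**2 - 4*exp(x), 2*z, 2*y)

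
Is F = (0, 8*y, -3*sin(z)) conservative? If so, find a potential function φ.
Yes, F is conservative. φ = 4*y**2 + 3*cos(z)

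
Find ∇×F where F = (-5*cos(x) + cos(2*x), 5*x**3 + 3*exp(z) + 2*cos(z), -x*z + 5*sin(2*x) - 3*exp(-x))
(-3*exp(z) + 2*sin(z), z - 10*cos(2*x) - 3*exp(-x), 15*x**2)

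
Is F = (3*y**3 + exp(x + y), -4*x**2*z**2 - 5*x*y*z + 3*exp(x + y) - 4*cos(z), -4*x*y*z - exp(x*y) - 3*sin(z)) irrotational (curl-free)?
No, ∇×F = (8*x**2*z + 5*x*y - 4*x*z - x*exp(x*y) - 4*sin(z), y*(4*z + exp(x*y)), -8*x*z**2 - 9*y**2 - 5*y*z + 2*exp(x + y))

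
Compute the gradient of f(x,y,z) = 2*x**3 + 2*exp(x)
(6*x**2 + 2*exp(x), 0, 0)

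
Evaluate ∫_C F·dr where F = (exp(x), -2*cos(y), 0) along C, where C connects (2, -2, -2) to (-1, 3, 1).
-exp(2) - 2*sin(2) - 2*sin(3) + exp(-1)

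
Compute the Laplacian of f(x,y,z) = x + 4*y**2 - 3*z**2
2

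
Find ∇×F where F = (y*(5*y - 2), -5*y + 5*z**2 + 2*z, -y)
(-10*z - 3, 0, 2 - 10*y)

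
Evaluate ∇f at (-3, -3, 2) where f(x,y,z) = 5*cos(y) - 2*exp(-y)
(0, 5*sin(3) + 2*exp(3), 0)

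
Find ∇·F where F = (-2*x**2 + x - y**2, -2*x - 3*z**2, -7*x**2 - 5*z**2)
-4*x - 10*z + 1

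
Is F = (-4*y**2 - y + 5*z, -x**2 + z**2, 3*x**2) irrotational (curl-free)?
No, ∇×F = (-2*z, 5 - 6*x, -2*x + 8*y + 1)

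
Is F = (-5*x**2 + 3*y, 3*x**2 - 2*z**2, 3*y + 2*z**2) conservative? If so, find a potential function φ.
No, ∇×F = (4*z + 3, 0, 6*x - 3) ≠ 0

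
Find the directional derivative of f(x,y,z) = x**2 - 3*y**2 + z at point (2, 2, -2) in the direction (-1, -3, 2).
17*sqrt(14)/7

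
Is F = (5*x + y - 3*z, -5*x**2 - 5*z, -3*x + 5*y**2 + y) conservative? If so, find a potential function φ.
No, ∇×F = (10*y + 6, 0, -10*x - 1) ≠ 0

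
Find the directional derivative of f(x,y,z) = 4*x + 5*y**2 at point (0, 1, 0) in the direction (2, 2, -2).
14*sqrt(3)/3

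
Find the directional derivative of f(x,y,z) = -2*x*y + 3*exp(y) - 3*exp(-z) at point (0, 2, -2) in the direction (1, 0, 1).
sqrt(2)*(-4 + 3*exp(2))/2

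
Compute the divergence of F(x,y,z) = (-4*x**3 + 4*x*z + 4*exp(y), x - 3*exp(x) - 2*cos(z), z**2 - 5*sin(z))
-12*x**2 + 6*z - 5*cos(z)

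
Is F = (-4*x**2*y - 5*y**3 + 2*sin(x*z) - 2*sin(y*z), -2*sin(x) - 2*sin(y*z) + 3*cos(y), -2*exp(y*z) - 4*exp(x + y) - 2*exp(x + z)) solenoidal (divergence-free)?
No, ∇·F = -8*x*y - 2*y*exp(y*z) + 2*z*cos(x*z) - 2*z*cos(y*z) - 2*exp(x + z) - 3*sin(y)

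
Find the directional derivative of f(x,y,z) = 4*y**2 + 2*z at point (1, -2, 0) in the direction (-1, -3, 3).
54*sqrt(19)/19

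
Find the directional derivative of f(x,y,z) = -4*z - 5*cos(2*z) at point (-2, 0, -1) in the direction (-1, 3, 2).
-2*sqrt(14)*(2 + 5*sin(2))/7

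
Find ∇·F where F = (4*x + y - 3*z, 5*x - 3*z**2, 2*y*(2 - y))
4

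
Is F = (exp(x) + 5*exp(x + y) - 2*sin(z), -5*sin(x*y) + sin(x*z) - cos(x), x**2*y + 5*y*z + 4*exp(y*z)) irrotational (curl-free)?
No, ∇×F = (x**2 - x*cos(x*z) + 4*z*exp(y*z) + 5*z, -2*x*y - 2*cos(z), -5*y*cos(x*y) + z*cos(x*z) - 5*exp(x + y) + sin(x))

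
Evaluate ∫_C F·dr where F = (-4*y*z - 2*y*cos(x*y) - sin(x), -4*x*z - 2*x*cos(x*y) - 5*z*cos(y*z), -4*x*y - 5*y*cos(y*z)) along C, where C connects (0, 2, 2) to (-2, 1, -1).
-9 + 5*sin(4) + cos(2) + 2*sin(2) + 5*sin(1)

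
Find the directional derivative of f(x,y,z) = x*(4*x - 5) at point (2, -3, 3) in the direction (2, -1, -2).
22/3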